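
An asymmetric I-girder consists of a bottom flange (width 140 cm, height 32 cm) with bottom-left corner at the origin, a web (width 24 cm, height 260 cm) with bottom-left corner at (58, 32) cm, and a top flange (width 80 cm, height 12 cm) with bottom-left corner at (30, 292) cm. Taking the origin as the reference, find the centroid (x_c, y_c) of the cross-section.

x_c = 70.00 cm, y_c = 117.18 cm

bottom flange: A = 140 × 32 = 4480.00, centroid at (70.00, 16.00).
web: A = 24 × 260 = 6240.00, centroid at (70.00, 162.00).
top flange: A = 80 × 12 = 960.00, centroid at (70.00, 298.00).
ΣA = 11680.00 cm², ΣAx_c = 817600.00 cm³, ΣAy_c = 1368640.00 cm³.
x_c = 817600.00/11680.00 = 70.00 cm; y_c = 1368640.00/11680.00 = 117.18 cm.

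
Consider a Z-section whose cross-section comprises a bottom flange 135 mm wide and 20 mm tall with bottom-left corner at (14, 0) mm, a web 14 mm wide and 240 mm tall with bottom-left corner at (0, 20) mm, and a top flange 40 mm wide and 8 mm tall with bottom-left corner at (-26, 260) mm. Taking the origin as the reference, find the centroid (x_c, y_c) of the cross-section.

x_c = 37.88 mm, y_c = 91.20 mm

bottom flange: A = 135 × 20 = 2700.00, centroid at (81.50, 10.00).
web: A = 14 × 240 = 3360.00, centroid at (7.00, 140.00).
top flange: A = 40 × 8 = 320.00, centroid at (-6.00, 264.00).
ΣA = 6380.00 mm²
ΣAx_c = (2700.00)(81.50) + (3360.00)(7.00) + (320.00)(-6.00) = 241650.00 mm³
ΣAy_c = (2700.00)(10.00) + (3360.00)(140.00) + (320.00)(264.00) = 581880.00 mm³
x_c = 241650.00 / 6380.00 = 37.88 mm
y_c = 581880.00 / 6380.00 = 91.20 mm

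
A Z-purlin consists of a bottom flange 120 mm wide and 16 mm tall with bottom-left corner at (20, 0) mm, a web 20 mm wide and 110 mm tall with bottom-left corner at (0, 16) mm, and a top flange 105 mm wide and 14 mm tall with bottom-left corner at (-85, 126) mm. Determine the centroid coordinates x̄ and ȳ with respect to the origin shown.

bottom flange: A = 120 × 16 = 1920.00, centroid at (80.00, 8.00).
web: A = 20 × 110 = 2200.00, centroid at (10.00, 71.00).
top flange: A = 105 × 14 = 1470.00, centroid at (-32.50, 133.00).
ΣA = 5590.00 mm², ΣAx̄ = 127825.00 mm³, ΣAȳ = 367070.00 mm³.
x̄ = 127825.00/5590.00 = 22.87 mm; ȳ = 367070.00/5590.00 = 65.67 mm.

x̄ = 22.87 mm, ȳ = 65.67 mm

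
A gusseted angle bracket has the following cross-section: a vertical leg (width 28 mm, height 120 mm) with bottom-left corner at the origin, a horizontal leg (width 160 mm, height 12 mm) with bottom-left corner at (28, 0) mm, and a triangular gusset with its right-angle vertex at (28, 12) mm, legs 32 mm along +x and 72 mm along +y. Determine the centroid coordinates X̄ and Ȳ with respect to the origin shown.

X̄ = 46.48 mm, Ȳ = 39.58 mm

vertical leg: A = 28 × 120 = 3360.00, centroid at (14.00, 60.00).
horizontal leg: A = 160 × 12 = 1920.00, centroid at (108.00, 6.00).
gusset: A = ½·32·72 = 1152.00, centroid at (38.67, 36.00).
ΣA = 6432.00 mm², ΣAX̄ = 298944.00 mm³, ΣAȲ = 254592.00 mm³.
X̄ = 298944.00/6432.00 = 46.48 mm; Ȳ = 254592.00/6432.00 = 39.58 mm.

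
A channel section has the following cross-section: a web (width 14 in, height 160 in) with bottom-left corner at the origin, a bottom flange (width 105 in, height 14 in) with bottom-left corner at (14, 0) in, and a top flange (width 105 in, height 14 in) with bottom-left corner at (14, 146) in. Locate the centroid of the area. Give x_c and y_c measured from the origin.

x_c = 40.77 in, y_c = 80.00 in

web: A = 14 × 160 = 2240.00, centroid at (7.00, 80.00).
bottom flange: A = 105 × 14 = 1470.00, centroid at (66.50, 7.00).
top flange: A = 105 × 14 = 1470.00, centroid at (66.50, 153.00).
ΣA = 5180.00 in², ΣAx_c = 211190.00 in³, ΣAy_c = 414400.00 in³.
x_c = 211190.00/5180.00 = 40.77 in; y_c = 414400.00/5180.00 = 80.00 in.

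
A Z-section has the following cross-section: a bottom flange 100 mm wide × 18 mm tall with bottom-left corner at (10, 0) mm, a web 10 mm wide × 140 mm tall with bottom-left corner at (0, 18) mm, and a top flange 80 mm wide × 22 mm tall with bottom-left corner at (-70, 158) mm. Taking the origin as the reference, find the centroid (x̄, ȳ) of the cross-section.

x̄ = 12.54 mm, ȳ = 88.07 mm

Part | A | x̄ᵢ | ȳᵢ | A·x̄ᵢ | A·ȳᵢ
bottom flange | 1800.00 | 60.00 | 9.00 | 108000.00 | 16200.00
web | 1400.00 | 5.00 | 88.00 | 7000.00 | 123200.00
top flange | 1760.00 | -30.00 | 169.00 | -52800.00 | 297440.00
Σ | 4960.00 |  |  | 62200.00 | 436840.00
x̄ = 62200.00 / 4960.00 = 12.54 mm
ȳ = 436840.00 / 4960.00 = 88.07 mm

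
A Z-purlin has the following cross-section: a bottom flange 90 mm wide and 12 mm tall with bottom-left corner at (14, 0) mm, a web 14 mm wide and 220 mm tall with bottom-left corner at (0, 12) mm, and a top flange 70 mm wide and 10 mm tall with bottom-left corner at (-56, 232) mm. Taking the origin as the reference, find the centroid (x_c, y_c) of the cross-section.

x_c = 14.52 mm, y_c = 112.79 mm

bottom flange: A = 90 × 12 = 1080.00, centroid at (59.00, 6.00).
web: A = 14 × 220 = 3080.00, centroid at (7.00, 122.00).
top flange: A = 70 × 10 = 700.00, centroid at (-21.00, 237.00).
ΣA = 4860.00 mm²
ΣAx_c = (1080.00)(59.00) + (3080.00)(7.00) + (700.00)(-21.00) = 70580.00 mm³
ΣAy_c = (1080.00)(6.00) + (3080.00)(122.00) + (700.00)(237.00) = 548140.00 mm³
x_c = 70580.00 / 4860.00 = 14.52 mm
y_c = 548140.00 / 4860.00 = 112.79 mm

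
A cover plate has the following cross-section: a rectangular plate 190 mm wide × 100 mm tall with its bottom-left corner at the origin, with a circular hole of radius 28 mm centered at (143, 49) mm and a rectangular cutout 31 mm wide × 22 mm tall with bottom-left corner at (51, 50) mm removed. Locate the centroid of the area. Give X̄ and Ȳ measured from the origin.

X̄ = 88.77 mm, Ȳ = 49.68 mm

plate: A = 190 × 100 = 19000.00, centroid at (95.00, 50.00).
hole 1: A = −π·28² = -2463.01, centroid at (143.00, 49.00).
hole 2: A = −(31 × 22) = -682.00, centroid at (66.50, 61.00).
ΣA = 15854.99 mm², ΣAX̄ = 1407436.76 mm³, ΣAȲ = 787710.58 mm³.
X̄ = 1407436.76/15854.99 = 88.77 mm; Ȳ = 787710.58/15854.99 = 49.68 mm.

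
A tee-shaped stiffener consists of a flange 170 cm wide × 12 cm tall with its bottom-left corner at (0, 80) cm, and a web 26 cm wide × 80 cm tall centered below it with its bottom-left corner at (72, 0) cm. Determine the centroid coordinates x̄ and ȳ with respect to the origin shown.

x̄ = 85.00 cm, ȳ = 62.78 cm

web: A = 26 × 80 = 2080.00, centroid at (85.00, 40.00).
flange: A = 170 × 12 = 2040.00, centroid at (85.00, 86.00).
ΣA = 4120.00 cm², ΣAx̄ = 350200.00 cm³, ΣAȳ = 258640.00 cm³.
x̄ = 350200.00/4120.00 = 85.00 cm; ȳ = 258640.00/4120.00 = 62.78 cm.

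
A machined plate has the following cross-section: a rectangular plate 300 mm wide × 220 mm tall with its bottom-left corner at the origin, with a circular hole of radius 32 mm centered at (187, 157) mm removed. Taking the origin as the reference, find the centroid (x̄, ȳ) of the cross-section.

Part | A | x̄ᵢ | ȳᵢ | A·x̄ᵢ | A·ȳᵢ
plate | 66000.00 | 150.00 | 110.00 | 9900000.00 | 7260000.00
hole | -3216.99 | 187.00 | 157.00 | -601577.29 | -505067.57
Σ | 62783.01 |  |  | 9298422.71 | 6754932.43
x̄ = 9298422.71 / 62783.01 = 148.10 mm
ȳ = 6754932.43 / 62783.01 = 107.59 mm

x̄ = 148.10 mm, ȳ = 107.59 mm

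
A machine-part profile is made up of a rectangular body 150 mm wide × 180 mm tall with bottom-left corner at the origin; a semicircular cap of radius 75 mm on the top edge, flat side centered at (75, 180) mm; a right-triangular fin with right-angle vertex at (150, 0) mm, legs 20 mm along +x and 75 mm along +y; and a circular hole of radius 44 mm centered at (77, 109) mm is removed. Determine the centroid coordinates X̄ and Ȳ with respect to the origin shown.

X̄ = 76.61 mm, Ȳ = 119.90 mm

Part | A | x̄ᵢ | ȳᵢ | A·x̄ᵢ | A·ȳᵢ
rectangular body | 27000.00 | 75.00 | 90.00 | 2025000.00 | 2430000.00
semicircular top | 8835.73 | 75.00 | 211.83 | 662679.70 | 1871681.28
triangular fin | 750.00 | 156.67 | 25.00 | 117500.00 | 18750.00
hole | -6082.12 | 77.00 | 109.00 | -468323.50 | -662951.45
Σ | 30503.61 |  |  | 2336856.20 | 3657479.83
X̄ = 2336856.20 / 30503.61 = 76.61 mm
Ȳ = 3657479.83 / 30503.61 = 119.90 mm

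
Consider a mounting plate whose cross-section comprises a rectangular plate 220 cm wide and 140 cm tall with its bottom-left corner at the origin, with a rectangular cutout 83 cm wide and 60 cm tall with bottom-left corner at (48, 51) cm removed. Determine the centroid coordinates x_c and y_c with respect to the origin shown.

Part | A | x̄ᵢ | ȳᵢ | A·x̄ᵢ | A·ȳᵢ
plate | 30800.00 | 110.00 | 70.00 | 3388000.00 | 2156000.00
hole | -4980.00 | 89.50 | 81.00 | -445710.00 | -403380.00
Σ | 25820.00 |  |  | 2942290.00 | 1752620.00
x_c = 2942290.00 / 25820.00 = 113.95 cm
y_c = 1752620.00 / 25820.00 = 67.88 cm

x_c = 113.95 cm, y_c = 67.88 cm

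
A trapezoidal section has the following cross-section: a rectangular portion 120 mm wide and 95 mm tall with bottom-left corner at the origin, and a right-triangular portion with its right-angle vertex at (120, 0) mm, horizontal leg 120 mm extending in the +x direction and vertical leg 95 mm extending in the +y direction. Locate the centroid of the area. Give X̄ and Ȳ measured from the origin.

rectangular portion: A = 120 × 95 = 11400.00, centroid at (60.00, 47.50).
triangular portion: A = ½·120·95 = 5700.00, centroid at (160.00, 31.67).
ΣA = 17100.00 mm², ΣAX̄ = 1596000.00 mm³, ΣAȲ = 722000.00 mm³.
X̄ = 1596000.00/17100.00 = 93.33 mm; Ȳ = 722000.00/17100.00 = 42.22 mm.

X̄ = 93.33 mm, Ȳ = 42.22 mm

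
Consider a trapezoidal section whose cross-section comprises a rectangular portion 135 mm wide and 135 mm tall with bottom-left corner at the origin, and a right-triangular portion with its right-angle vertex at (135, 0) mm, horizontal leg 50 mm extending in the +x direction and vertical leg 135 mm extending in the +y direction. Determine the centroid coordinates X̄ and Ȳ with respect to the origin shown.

rectangular portion: A = 135 × 135 = 18225.00, centroid at (67.50, 67.50).
triangular portion: A = ½·50·135 = 3375.00, centroid at (151.67, 45.00).
ΣA = 21600.00 mm²
ΣAX̄ = (18225.00)(67.50) + (3375.00)(151.67) = 1742062.50 mm³
ΣAȲ = (18225.00)(67.50) + (3375.00)(45.00) = 1382062.50 mm³
X̄ = 1742062.50 / 21600.00 = 80.65 mm
Ȳ = 1382062.50 / 21600.00 = 63.98 mm

X̄ = 80.65 mm, Ȳ = 63.98 mm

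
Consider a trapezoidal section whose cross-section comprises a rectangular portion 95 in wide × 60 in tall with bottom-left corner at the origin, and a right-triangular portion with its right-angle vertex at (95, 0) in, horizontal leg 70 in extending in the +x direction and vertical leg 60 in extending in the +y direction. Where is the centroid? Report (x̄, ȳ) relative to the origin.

rectangular portion: A = 95 × 60 = 5700.00, centroid at (47.50, 30.00).
triangular portion: A = ½·70·60 = 2100.00, centroid at (118.33, 20.00).
ΣA = 7800.00 in²
ΣAx̄ = (5700.00)(47.50) + (2100.00)(118.33) = 519250.00 in³
ΣAȳ = (5700.00)(30.00) + (2100.00)(20.00) = 213000.00 in³
x̄ = 519250.00 / 7800.00 = 66.57 in
ȳ = 213000.00 / 7800.00 = 27.31 in

x̄ = 66.57 in, ȳ = 27.31 in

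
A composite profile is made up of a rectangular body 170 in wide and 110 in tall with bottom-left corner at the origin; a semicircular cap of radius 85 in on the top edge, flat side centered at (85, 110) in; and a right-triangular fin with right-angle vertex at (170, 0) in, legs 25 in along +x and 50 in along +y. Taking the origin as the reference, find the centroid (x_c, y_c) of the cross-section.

x_c = 86.90 in, y_c = 87.92 in

rectangular body: A = 170 × 110 = 18700.00, centroid at (85.00, 55.00).
semicircular top: A = ½π·85² = 11349.00, centroid at (85.00, 146.08).
triangular fin: A = ½·25·50 = 625.00, centroid at (178.33, 16.67).
ΣA = 30674.00 in², ΣAx_c = 2665623.63 in³, ΣAy_c = 2696723.71 in³.
x_c = 2665623.63/30674.00 = 86.90 in; y_c = 2696723.71/30674.00 = 87.92 in.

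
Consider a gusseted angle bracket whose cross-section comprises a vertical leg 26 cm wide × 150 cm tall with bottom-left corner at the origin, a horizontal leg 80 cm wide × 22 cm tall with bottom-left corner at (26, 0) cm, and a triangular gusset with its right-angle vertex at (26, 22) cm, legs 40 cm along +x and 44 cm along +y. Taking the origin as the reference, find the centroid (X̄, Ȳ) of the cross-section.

vertical leg: A = 26 × 150 = 3900.00, centroid at (13.00, 75.00).
horizontal leg: A = 80 × 22 = 1760.00, centroid at (66.00, 11.00).
gusset: A = ½·40·44 = 880.00, centroid at (39.33, 36.67).
ΣA = 6540.00 cm²
ΣAX̄ = (3900.00)(13.00) + (1760.00)(66.00) + (880.00)(39.33) = 201473.33 cm³
ΣAȲ = (3900.00)(75.00) + (1760.00)(11.00) + (880.00)(36.67) = 344126.67 cm³
X̄ = 201473.33 / 6540.00 = 30.81 cm
Ȳ = 344126.67 / 6540.00 = 52.62 cm

X̄ = 30.81 cm, Ȳ = 52.62 cm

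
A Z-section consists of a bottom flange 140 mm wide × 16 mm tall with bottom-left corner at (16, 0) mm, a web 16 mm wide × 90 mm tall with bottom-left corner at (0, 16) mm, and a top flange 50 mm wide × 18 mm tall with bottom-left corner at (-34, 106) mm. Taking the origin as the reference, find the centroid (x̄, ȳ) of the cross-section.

x̄ = 42.81 mm, ȳ = 45.69 mm

bottom flange: A = 140 × 16 = 2240.00, centroid at (86.00, 8.00).
web: A = 16 × 90 = 1440.00, centroid at (8.00, 61.00).
top flange: A = 50 × 18 = 900.00, centroid at (-9.00, 115.00).
ΣA = 4580.00 mm², ΣAx̄ = 196060.00 mm³, ΣAȳ = 209260.00 mm³.
x̄ = 196060.00/4580.00 = 42.81 mm; ȳ = 209260.00/4580.00 = 45.69 mm.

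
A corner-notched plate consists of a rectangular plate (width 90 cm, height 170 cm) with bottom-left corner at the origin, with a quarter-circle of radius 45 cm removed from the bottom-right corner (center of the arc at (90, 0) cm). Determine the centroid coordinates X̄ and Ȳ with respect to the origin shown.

X̄ = 42.00 cm, Ȳ = 92.65 cm

plate: A = 90 × 170 = 15300.00, centroid at (45.00, 85.00).
removed quarter-circle: A = −¼π·45² = -1590.43, centroid at (70.90, 19.10).
ΣA = 13709.57 cm²
ΣAX̄ = (15300.00)(45.00) + (-1590.43)(70.90) = 575736.18 cm³
ΣAȲ = (15300.00)(85.00) + (-1590.43)(19.10) = 1270125.00 cm³
X̄ = 575736.18 / 13709.57 = 42.00 cm
Ȳ = 1270125.00 / 13709.57 = 92.65 cm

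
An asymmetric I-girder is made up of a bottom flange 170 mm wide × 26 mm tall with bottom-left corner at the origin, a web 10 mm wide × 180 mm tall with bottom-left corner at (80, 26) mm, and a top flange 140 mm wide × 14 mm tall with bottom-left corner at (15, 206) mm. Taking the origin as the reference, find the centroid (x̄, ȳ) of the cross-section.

x̄ = 85.00 mm, ȳ = 83.59 mm

bottom flange: A = 170 × 26 = 4420.00, centroid at (85.00, 13.00).
web: A = 10 × 180 = 1800.00, centroid at (85.00, 116.00).
top flange: A = 140 × 14 = 1960.00, centroid at (85.00, 213.00).
ΣA = 8180.00 mm²
ΣAx̄ = (4420.00)(85.00) + (1800.00)(85.00) + (1960.00)(85.00) = 695300.00 mm³
ΣAȳ = (4420.00)(13.00) + (1800.00)(116.00) + (1960.00)(213.00) = 683740.00 mm³
x̄ = 695300.00 / 8180.00 = 85.00 mm
ȳ = 683740.00 / 8180.00 = 83.59 mm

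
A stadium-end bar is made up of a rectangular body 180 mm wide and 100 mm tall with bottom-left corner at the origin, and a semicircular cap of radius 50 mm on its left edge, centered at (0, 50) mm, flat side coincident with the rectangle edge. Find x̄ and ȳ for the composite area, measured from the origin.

x̄ = 70.08 mm, ȳ = 50.00 mm

Part | A | x̄ᵢ | ȳᵢ | A·x̄ᵢ | A·ȳᵢ
rectangular body | 18000.00 | 90.00 | 50.00 | 1620000.00 | 900000.00
semicircular end | 3926.99 | -21.22 | 50.00 | -83333.33 | 196349.54
Σ | 21926.99 |  |  | 1536666.67 | 1096349.54
x̄ = 1536666.67 / 21926.99 = 70.08 mm
ȳ = 1096349.54 / 21926.99 = 50.00 mm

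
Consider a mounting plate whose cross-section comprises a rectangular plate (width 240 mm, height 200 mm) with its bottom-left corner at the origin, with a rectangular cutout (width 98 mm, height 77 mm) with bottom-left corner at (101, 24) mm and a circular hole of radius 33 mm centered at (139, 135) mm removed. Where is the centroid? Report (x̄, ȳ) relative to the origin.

Part | A | x̄ᵢ | ȳᵢ | A·x̄ᵢ | A·ȳᵢ
plate | 48000.00 | 120.00 | 100.00 | 5760000.00 | 4800000.00
hole 1 | -7546.00 | 150.00 | 62.50 | -1131900.00 | -471625.00
hole 2 | -3421.19 | 139.00 | 135.00 | -475546.02 | -461861.24
Σ | 37032.81 |  |  | 4152553.98 | 3866513.76
x̄ = 4152553.98 / 37032.81 = 112.13 mm
ȳ = 3866513.76 / 37032.81 = 104.41 mm

x̄ = 112.13 mm, ȳ = 104.41 mm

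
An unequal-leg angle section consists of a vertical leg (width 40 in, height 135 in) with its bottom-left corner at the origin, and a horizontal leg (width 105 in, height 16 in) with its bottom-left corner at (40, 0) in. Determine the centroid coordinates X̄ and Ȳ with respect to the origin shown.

X̄ = 37.20 in, Ȳ = 53.38 in

vertical leg: A = 40 × 135 = 5400.00, centroid at (20.00, 67.50).
horizontal leg: A = 105 × 16 = 1680.00, centroid at (92.50, 8.00).
ΣA = 7080.00 in²
ΣAX̄ = (5400.00)(20.00) + (1680.00)(92.50) = 263400.00 in³
ΣAȲ = (5400.00)(67.50) + (1680.00)(8.00) = 377940.00 in³
X̄ = 263400.00 / 7080.00 = 37.20 in
Ȳ = 377940.00 / 7080.00 = 53.38 in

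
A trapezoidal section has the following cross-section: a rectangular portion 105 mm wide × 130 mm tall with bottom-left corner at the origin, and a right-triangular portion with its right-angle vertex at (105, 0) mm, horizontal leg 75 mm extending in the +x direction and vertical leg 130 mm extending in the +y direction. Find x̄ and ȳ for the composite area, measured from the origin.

Part | A | x̄ᵢ | ȳᵢ | A·x̄ᵢ | A·ȳᵢ
rectangular portion | 13650.00 | 52.50 | 65.00 | 716625.00 | 887250.00
triangular portion | 4875.00 | 130.00 | 43.33 | 633750.00 | 211250.00
Σ | 18525.00 |  |  | 1350375.00 | 1098500.00
x̄ = 1350375.00 / 18525.00 = 72.89 mm
ȳ = 1098500.00 / 18525.00 = 59.30 mm

x̄ = 72.89 mm, ȳ = 59.30 mm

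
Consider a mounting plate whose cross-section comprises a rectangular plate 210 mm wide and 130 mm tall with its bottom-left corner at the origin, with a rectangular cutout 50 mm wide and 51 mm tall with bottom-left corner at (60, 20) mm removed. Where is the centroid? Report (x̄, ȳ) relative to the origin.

x̄ = 107.06 mm, ȳ = 67.01 mm

plate: A = 210 × 130 = 27300.00, centroid at (105.00, 65.00).
hole: A = −(50 × 51) = -2550.00, centroid at (85.00, 45.50).
ΣA = 24750.00 mm²
ΣAx̄ = (27300.00)(105.00) + (-2550.00)(85.00) = 2649750.00 mm³
ΣAȳ = (27300.00)(65.00) + (-2550.00)(45.50) = 1658475.00 mm³
x̄ = 2649750.00 / 24750.00 = 107.06 mm
ȳ = 1658475.00 / 24750.00 = 67.01 mm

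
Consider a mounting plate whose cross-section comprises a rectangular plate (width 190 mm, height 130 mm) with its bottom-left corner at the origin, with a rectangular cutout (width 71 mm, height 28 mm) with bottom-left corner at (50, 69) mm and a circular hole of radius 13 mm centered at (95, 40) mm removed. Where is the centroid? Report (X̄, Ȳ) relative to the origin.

X̄ = 95.85 mm, Ȳ = 63.99 mm

plate: A = 190 × 130 = 24700.00, centroid at (95.00, 65.00).
hole 1: A = −(71 × 28) = -1988.00, centroid at (85.50, 83.00).
hole 2: A = −π·13² = -530.93, centroid at (95.00, 40.00).
ΣA = 22181.07 mm², ΣAX̄ = 2126087.73 mm³, ΣAȲ = 1419258.83 mm³.
X̄ = 2126087.73/22181.07 = 95.85 mm; Ȳ = 1419258.83/22181.07 = 63.99 mm.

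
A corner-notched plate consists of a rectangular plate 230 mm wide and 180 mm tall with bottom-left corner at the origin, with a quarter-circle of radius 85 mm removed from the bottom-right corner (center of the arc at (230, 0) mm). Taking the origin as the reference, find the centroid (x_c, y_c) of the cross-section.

plate: A = 230 × 180 = 41400.00, centroid at (115.00, 90.00).
removed quarter-circle: A = −¼π·85² = -5674.50, centroid at (193.92, 36.08).
ΣA = 35725.50 mm²
ΣAx_c = (41400.00)(115.00) + (-5674.50)(193.92) = 3660572.94 mm³
ΣAy_c = (41400.00)(90.00) + (-5674.50)(36.08) = 3521291.67 mm³
x_c = 3660572.94 / 35725.50 = 102.46 mm
y_c = 3521291.67 / 35725.50 = 98.57 mm

x_c = 102.46 mm, y_c = 98.57 mm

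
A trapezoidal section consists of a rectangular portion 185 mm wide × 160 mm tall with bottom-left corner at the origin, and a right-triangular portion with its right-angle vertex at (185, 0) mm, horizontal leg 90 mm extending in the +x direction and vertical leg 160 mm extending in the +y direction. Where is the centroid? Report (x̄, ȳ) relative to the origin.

x̄ = 116.47 mm, ȳ = 74.78 mm

rectangular portion: A = 185 × 160 = 29600.00, centroid at (92.50, 80.00).
triangular portion: A = ½·90·160 = 7200.00, centroid at (215.00, 53.33).
ΣA = 36800.00 mm², ΣAx̄ = 4286000.00 mm³, ΣAȳ = 2752000.00 mm³.
x̄ = 4286000.00/36800.00 = 116.47 mm; ȳ = 2752000.00/36800.00 = 74.78 mm.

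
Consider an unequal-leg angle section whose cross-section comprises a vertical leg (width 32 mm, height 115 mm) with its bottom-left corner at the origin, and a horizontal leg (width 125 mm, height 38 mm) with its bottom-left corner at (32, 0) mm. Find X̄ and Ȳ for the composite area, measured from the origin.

X̄ = 60.23 mm, Ȳ = 35.81 mm

Part | A | x̄ᵢ | ȳᵢ | A·x̄ᵢ | A·ȳᵢ
vertical leg | 3680.00 | 16.00 | 57.50 | 58880.00 | 211600.00
horizontal leg | 4750.00 | 94.50 | 19.00 | 448875.00 | 90250.00
Σ | 8430.00 |  |  | 507755.00 | 301850.00
X̄ = 507755.00 / 8430.00 = 60.23 mm
Ȳ = 301850.00 / 8430.00 = 35.81 mm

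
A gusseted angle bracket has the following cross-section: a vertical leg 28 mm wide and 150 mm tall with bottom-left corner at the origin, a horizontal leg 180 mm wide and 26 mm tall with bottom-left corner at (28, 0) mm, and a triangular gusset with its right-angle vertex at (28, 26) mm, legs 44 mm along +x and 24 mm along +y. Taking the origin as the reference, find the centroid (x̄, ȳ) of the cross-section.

vertical leg: A = 28 × 150 = 4200.00, centroid at (14.00, 75.00).
horizontal leg: A = 180 × 26 = 4680.00, centroid at (118.00, 13.00).
gusset: A = ½·44·24 = 528.00, centroid at (42.67, 34.00).
ΣA = 9408.00 mm²
ΣAx̄ = (4200.00)(14.00) + (4680.00)(118.00) + (528.00)(42.67) = 633568.00 mm³
ΣAȳ = (4200.00)(75.00) + (4680.00)(13.00) + (528.00)(34.00) = 393792.00 mm³
x̄ = 633568.00 / 9408.00 = 67.34 mm
ȳ = 393792.00 / 9408.00 = 41.86 mm

x̄ = 67.34 mm, ȳ = 41.86 mm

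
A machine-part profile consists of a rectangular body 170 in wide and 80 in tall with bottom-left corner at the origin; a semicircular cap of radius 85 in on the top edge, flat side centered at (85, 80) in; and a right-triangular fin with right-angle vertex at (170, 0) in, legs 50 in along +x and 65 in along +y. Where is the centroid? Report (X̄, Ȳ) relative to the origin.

rectangular body: A = 170 × 80 = 13600.00, centroid at (85.00, 40.00).
semicircular top: A = ½π·85² = 11349.00, centroid at (85.00, 116.08).
triangular fin: A = ½·50·65 = 1625.00, centroid at (186.67, 21.67).
ΣA = 26574.00 in², ΣAX̄ = 2423998.63 in³, ΣAȲ = 1896545.28 in³.
X̄ = 2423998.63/26574.00 = 91.22 in; Ȳ = 1896545.28/26574.00 = 71.37 in.

X̄ = 91.22 in, Ȳ = 71.37 in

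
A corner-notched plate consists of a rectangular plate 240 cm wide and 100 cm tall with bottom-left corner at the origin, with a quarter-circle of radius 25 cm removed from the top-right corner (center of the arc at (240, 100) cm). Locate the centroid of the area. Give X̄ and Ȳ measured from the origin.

X̄ = 117.72 cm, Ȳ = 49.18 cm

plate: A = 240 × 100 = 24000.00, centroid at (120.00, 50.00).
removed quarter-circle: A = −¼π·25² = -490.87, centroid at (229.39, 89.39).
ΣA = 23509.13 cm²
ΣAX̄ = (24000.00)(120.00) + (-490.87)(229.39) = 2767398.61 cm³
ΣAȲ = (24000.00)(50.00) + (-490.87)(89.39) = 1156120.95 cm³
X̄ = 2767398.61 / 23509.13 = 117.72 cm
Ȳ = 1156120.95 / 23509.13 = 49.18 cm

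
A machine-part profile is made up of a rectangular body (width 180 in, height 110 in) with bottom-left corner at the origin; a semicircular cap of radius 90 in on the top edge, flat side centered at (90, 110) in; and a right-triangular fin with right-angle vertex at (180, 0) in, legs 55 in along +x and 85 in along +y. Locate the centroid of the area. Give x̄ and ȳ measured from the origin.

rectangular body: A = 180 × 110 = 19800.00, centroid at (90.00, 55.00).
semicircular top: A = ½π·90² = 12723.45, centroid at (90.00, 148.20).
triangular fin: A = ½·55·85 = 2337.50, centroid at (198.33, 28.33).
ΣA = 34860.95 in², ΣAx̄ = 3390714.69 in³, ΣAȳ = 3040808.69 in³.
x̄ = 3390714.69/34860.95 = 97.26 in; ȳ = 3040808.69/34860.95 = 87.23 in.

x̄ = 97.26 in, ȳ = 87.23 in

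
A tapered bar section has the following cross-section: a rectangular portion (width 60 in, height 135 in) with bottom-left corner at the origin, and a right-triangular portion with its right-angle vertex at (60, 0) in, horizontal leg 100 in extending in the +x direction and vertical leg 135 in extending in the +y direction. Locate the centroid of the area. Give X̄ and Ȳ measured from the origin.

Part | A | x̄ᵢ | ȳᵢ | A·x̄ᵢ | A·ȳᵢ
rectangular portion | 8100.00 | 30.00 | 67.50 | 243000.00 | 546750.00
triangular portion | 6750.00 | 93.33 | 45.00 | 630000.00 | 303750.00
Σ | 14850.00 |  |  | 873000.00 | 850500.00
X̄ = 873000.00 / 14850.00 = 58.79 in
Ȳ = 850500.00 / 14850.00 = 57.27 in

X̄ = 58.79 in, Ȳ = 57.27 in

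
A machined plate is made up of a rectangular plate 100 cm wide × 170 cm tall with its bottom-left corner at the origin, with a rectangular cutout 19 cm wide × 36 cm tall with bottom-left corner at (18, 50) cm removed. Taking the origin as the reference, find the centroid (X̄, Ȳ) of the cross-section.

X̄ = 50.94 cm, Ȳ = 85.71 cm

plate: A = 100 × 170 = 17000.00, centroid at (50.00, 85.00).
hole: A = −(19 × 36) = -684.00, centroid at (27.50, 68.00).
ΣA = 16316.00 cm², ΣAX̄ = 831190.00 cm³, ΣAȲ = 1398488.00 cm³.
X̄ = 831190.00/16316.00 = 50.94 cm; Ȳ = 1398488.00/16316.00 = 85.71 cm.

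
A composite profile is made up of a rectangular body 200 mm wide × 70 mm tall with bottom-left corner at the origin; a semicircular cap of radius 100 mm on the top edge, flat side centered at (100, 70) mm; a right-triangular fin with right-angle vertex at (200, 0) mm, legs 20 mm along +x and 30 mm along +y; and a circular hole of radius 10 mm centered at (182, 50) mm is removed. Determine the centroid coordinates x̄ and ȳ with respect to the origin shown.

rectangular body: A = 200 × 70 = 14000.00, centroid at (100.00, 35.00).
semicircular top: A = ½π·100² = 15707.96, centroid at (100.00, 112.44).
triangular fin: A = ½·20·30 = 300.00, centroid at (206.67, 10.00).
hole: A = −π·10² = -314.16, centroid at (182.00, 50.00).
ΣA = 29693.80 mm²
ΣAx̄ = (14000.00)(100.00) + (15707.96)(100.00) + (300.00)(206.67) + (-314.16)(182.00) = 2975619.34 mm³
ΣAȳ = (14000.00)(35.00) + (15707.96)(112.44) + (300.00)(10.00) + (-314.16)(50.00) = 2243516.13 mm³
x̄ = 2975619.34 / 29693.80 = 100.21 mm
ȳ = 2243516.13 / 29693.80 = 75.56 mm

x̄ = 100.21 mm, ȳ = 75.56 mm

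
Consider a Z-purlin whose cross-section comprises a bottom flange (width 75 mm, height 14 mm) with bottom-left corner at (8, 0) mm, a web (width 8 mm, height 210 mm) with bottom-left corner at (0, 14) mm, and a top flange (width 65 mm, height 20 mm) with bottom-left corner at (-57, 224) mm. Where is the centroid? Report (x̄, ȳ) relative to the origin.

x̄ = 5.62 mm, ȳ = 126.92 mm

Part | A | x̄ᵢ | ȳᵢ | A·x̄ᵢ | A·ȳᵢ
bottom flange | 1050.00 | 45.50 | 7.00 | 47775.00 | 7350.00
web | 1680.00 | 4.00 | 119.00 | 6720.00 | 199920.00
top flange | 1300.00 | -24.50 | 234.00 | -31850.00 | 304200.00
Σ | 4030.00 |  |  | 22645.00 | 511470.00
x̄ = 22645.00 / 4030.00 = 5.62 mm
ȳ = 511470.00 / 4030.00 = 126.92 mm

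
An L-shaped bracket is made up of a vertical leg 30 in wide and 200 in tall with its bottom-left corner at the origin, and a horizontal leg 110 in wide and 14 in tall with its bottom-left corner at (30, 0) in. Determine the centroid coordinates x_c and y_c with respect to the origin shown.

x_c = 29.30 in, y_c = 81.01 in

vertical leg: A = 30 × 200 = 6000.00, centroid at (15.00, 100.00).
horizontal leg: A = 110 × 14 = 1540.00, centroid at (85.00, 7.00).
ΣA = 7540.00 in², ΣAx_c = 220900.00 in³, ΣAy_c = 610780.00 in³.
x_c = 220900.00/7540.00 = 29.30 in; y_c = 610780.00/7540.00 = 81.01 in.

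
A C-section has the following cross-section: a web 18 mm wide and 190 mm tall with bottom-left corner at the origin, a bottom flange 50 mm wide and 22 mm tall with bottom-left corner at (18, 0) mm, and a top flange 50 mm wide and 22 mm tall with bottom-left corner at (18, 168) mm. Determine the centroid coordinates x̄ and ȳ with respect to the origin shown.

web: A = 18 × 190 = 3420.00, centroid at (9.00, 95.00).
bottom flange: A = 50 × 22 = 1100.00, centroid at (43.00, 11.00).
top flange: A = 50 × 22 = 1100.00, centroid at (43.00, 179.00).
ΣA = 5620.00 mm²
ΣAx̄ = (3420.00)(9.00) + (1100.00)(43.00) + (1100.00)(43.00) = 125380.00 mm³
ΣAȳ = (3420.00)(95.00) + (1100.00)(11.00) + (1100.00)(179.00) = 533900.00 mm³
x̄ = 125380.00 / 5620.00 = 22.31 mm
ȳ = 533900.00 / 5620.00 = 95.00 mm

x̄ = 22.31 mm, ȳ = 95.00 mm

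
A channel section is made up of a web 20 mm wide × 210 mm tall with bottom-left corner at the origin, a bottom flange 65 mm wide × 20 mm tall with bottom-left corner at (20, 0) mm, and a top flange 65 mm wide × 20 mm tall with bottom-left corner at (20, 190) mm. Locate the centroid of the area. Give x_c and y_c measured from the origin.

Part | A | x̄ᵢ | ȳᵢ | A·x̄ᵢ | A·ȳᵢ
web | 4200.00 | 10.00 | 105.00 | 42000.00 | 441000.00
bottom flange | 1300.00 | 52.50 | 10.00 | 68250.00 | 13000.00
top flange | 1300.00 | 52.50 | 200.00 | 68250.00 | 260000.00
Σ | 6800.00 |  |  | 178500.00 | 714000.00
x_c = 178500.00 / 6800.00 = 26.25 mm
y_c = 714000.00 / 6800.00 = 105.00 mm

x_c = 26.25 mm, y_c = 105.00 mm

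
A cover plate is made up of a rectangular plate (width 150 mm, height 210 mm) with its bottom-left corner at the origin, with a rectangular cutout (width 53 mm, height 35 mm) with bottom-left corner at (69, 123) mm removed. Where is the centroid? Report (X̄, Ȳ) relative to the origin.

X̄ = 73.72 mm, Ȳ = 102.78 mm

Part | A | x̄ᵢ | ȳᵢ | A·x̄ᵢ | A·ȳᵢ
plate | 31500.00 | 75.00 | 105.00 | 2362500.00 | 3307500.00
hole | -1855.00 | 95.50 | 140.50 | -177152.50 | -260627.50
Σ | 29645.00 |  |  | 2185347.50 | 3046872.50
X̄ = 2185347.50 / 29645.00 = 73.72 mm
Ȳ = 3046872.50 / 29645.00 = 102.78 mm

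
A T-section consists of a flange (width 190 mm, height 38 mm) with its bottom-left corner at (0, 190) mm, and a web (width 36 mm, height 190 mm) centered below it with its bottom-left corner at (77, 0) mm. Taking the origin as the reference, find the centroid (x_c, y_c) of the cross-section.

x_c = 95.00 mm, y_c = 153.54 mm

web: A = 36 × 190 = 6840.00, centroid at (95.00, 95.00).
flange: A = 190 × 38 = 7220.00, centroid at (95.00, 209.00).
ΣA = 14060.00 mm²
ΣAx_c = (6840.00)(95.00) + (7220.00)(95.00) = 1335700.00 mm³
ΣAy_c = (6840.00)(95.00) + (7220.00)(209.00) = 2158780.00 mm³
x_c = 1335700.00 / 14060.00 = 95.00 mm
y_c = 2158780.00 / 14060.00 = 153.54 mm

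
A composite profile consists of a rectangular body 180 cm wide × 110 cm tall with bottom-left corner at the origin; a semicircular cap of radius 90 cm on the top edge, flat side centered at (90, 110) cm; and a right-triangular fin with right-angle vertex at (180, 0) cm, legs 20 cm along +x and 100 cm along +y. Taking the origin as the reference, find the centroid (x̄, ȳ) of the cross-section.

x̄ = 92.88 cm, ȳ = 89.73 cm

Part | A | x̄ᵢ | ȳᵢ | A·x̄ᵢ | A·ȳᵢ
rectangular body | 19800.00 | 90.00 | 55.00 | 1782000.00 | 1089000.00
semicircular top | 12723.45 | 90.00 | 148.20 | 1145110.52 | 1885579.53
triangular fin | 1000.00 | 186.67 | 33.33 | 186666.67 | 33333.33
Σ | 33523.45 |  |  | 3113777.19 | 3007912.86
x̄ = 3113777.19 / 33523.45 = 92.88 cm
ȳ = 3007912.86 / 33523.45 = 89.73 cm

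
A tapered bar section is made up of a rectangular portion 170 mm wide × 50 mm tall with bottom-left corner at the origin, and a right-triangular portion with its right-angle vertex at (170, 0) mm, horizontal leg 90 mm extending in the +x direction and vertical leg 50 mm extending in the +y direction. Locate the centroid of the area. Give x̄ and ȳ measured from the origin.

rectangular portion: A = 170 × 50 = 8500.00, centroid at (85.00, 25.00).
triangular portion: A = ½·90·50 = 2250.00, centroid at (200.00, 16.67).
ΣA = 10750.00 mm²
ΣAx̄ = (8500.00)(85.00) + (2250.00)(200.00) = 1172500.00 mm³
ΣAȳ = (8500.00)(25.00) + (2250.00)(16.67) = 250000.00 mm³
x̄ = 1172500.00 / 10750.00 = 109.07 mm
ȳ = 250000.00 / 10750.00 = 23.26 mm

x̄ = 109.07 mm, ȳ = 23.26 mm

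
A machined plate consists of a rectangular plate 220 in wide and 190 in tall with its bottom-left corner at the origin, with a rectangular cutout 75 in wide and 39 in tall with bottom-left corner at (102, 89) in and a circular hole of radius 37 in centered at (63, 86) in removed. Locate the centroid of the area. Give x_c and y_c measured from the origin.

x_c = 113.35 in, y_c = 94.98 in

Part | A | x̄ᵢ | ȳᵢ | A·x̄ᵢ | A·ȳᵢ
plate | 41800.00 | 110.00 | 95.00 | 4598000.00 | 3971000.00
hole 1 | -2925.00 | 139.50 | 108.50 | -408037.50 | -317362.50
hole 2 | -4300.84 | 63.00 | 86.00 | -270952.94 | -369872.27
Σ | 34574.16 |  |  | 3919009.56 | 3283765.23
x_c = 3919009.56 / 34574.16 = 113.35 in
y_c = 3283765.23 / 34574.16 = 94.98 in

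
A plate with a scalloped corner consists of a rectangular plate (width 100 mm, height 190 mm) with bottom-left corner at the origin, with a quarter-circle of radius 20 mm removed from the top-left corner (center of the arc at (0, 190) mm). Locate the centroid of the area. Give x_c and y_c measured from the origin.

Part | A | x̄ᵢ | ȳᵢ | A·x̄ᵢ | A·ȳᵢ
plate | 19000.00 | 50.00 | 95.00 | 950000.00 | 1805000.00
removed quarter-circle | -314.16 | 8.49 | 181.51 | -2666.67 | -57023.59
Σ | 18685.84 |  |  | 947333.33 | 1747976.41
x_c = 947333.33 / 18685.84 = 50.70 mm
y_c = 1747976.41 / 18685.84 = 93.55 mm

x_c = 50.70 mm, y_c = 93.55 mm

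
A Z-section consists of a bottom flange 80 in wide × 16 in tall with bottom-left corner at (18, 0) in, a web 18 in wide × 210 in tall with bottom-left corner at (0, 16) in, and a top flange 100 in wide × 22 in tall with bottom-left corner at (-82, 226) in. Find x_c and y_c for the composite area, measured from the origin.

x_c = 5.21 in, y_c = 136.23 in

bottom flange: A = 80 × 16 = 1280.00, centroid at (58.00, 8.00).
web: A = 18 × 210 = 3780.00, centroid at (9.00, 121.00).
top flange: A = 100 × 22 = 2200.00, centroid at (-32.00, 237.00).
ΣA = 7260.00 in², ΣAx_c = 37860.00 in³, ΣAy_c = 989020.00 in³.
x_c = 37860.00/7260.00 = 5.21 in; y_c = 989020.00/7260.00 = 136.23 in.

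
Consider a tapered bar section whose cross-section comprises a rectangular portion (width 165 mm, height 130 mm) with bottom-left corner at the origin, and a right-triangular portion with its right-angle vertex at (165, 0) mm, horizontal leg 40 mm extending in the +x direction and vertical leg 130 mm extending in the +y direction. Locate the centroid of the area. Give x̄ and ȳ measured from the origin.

rectangular portion: A = 165 × 130 = 21450.00, centroid at (82.50, 65.00).
triangular portion: A = ½·40·130 = 2600.00, centroid at (178.33, 43.33).
ΣA = 24050.00 mm², ΣAx̄ = 2233291.67 mm³, ΣAȳ = 1506916.67 mm³.
x̄ = 2233291.67/24050.00 = 92.86 mm; ȳ = 1506916.67/24050.00 = 62.66 mm.

x̄ = 92.86 mm, ȳ = 62.66 mm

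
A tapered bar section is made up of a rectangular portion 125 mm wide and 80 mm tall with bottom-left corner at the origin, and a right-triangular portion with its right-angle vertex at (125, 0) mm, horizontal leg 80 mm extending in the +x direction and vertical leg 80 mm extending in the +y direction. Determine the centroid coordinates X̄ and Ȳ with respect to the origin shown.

X̄ = 84.12 mm, Ȳ = 36.77 mm

Part | A | x̄ᵢ | ȳᵢ | A·x̄ᵢ | A·ȳᵢ
rectangular portion | 10000.00 | 62.50 | 40.00 | 625000.00 | 400000.00
triangular portion | 3200.00 | 151.67 | 26.67 | 485333.33 | 85333.33
Σ | 13200.00 |  |  | 1110333.33 | 485333.33
X̄ = 1110333.33 / 13200.00 = 84.12 mm
Ȳ = 485333.33 / 13200.00 = 36.77 mm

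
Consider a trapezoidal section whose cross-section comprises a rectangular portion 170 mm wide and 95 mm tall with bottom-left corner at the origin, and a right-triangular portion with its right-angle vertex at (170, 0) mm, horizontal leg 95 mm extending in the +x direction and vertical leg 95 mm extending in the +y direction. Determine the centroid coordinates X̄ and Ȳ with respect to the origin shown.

X̄ = 110.48 mm, Ȳ = 44.04 mm

rectangular portion: A = 170 × 95 = 16150.00, centroid at (85.00, 47.50).
triangular portion: A = ½·95·95 = 4512.50, centroid at (201.67, 31.67).
ΣA = 20662.50 mm², ΣAX̄ = 2282770.83 mm³, ΣAȲ = 910020.83 mm³.
X̄ = 2282770.83/20662.50 = 110.48 mm; Ȳ = 910020.83/20662.50 = 44.04 mm.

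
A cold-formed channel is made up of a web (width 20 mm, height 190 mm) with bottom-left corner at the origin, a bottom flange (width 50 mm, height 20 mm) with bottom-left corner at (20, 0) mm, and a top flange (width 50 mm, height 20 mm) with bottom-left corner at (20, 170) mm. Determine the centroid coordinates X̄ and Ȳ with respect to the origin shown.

Part | A | x̄ᵢ | ȳᵢ | A·x̄ᵢ | A·ȳᵢ
web | 3800.00 | 10.00 | 95.00 | 38000.00 | 361000.00
bottom flange | 1000.00 | 45.00 | 10.00 | 45000.00 | 10000.00
top flange | 1000.00 | 45.00 | 180.00 | 45000.00 | 180000.00
Σ | 5800.00 |  |  | 128000.00 | 551000.00
X̄ = 128000.00 / 5800.00 = 22.07 mm
Ȳ = 551000.00 / 5800.00 = 95.00 mm

X̄ = 22.07 mm, Ȳ = 95.00 mm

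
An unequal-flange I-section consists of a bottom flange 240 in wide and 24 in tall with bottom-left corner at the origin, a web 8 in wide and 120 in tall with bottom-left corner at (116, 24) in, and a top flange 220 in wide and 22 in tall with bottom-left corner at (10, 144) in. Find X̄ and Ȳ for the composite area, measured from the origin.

X̄ = 120.00 in, Ȳ = 77.85 in

Part | A | x̄ᵢ | ȳᵢ | A·x̄ᵢ | A·ȳᵢ
bottom flange | 5760.00 | 120.00 | 12.00 | 691200.00 | 69120.00
web | 960.00 | 120.00 | 84.00 | 115200.00 | 80640.00
top flange | 4840.00 | 120.00 | 155.00 | 580800.00 | 750200.00
Σ | 11560.00 |  |  | 1387200.00 | 899960.00
X̄ = 1387200.00 / 11560.00 = 120.00 in
Ȳ = 899960.00 / 11560.00 = 77.85 in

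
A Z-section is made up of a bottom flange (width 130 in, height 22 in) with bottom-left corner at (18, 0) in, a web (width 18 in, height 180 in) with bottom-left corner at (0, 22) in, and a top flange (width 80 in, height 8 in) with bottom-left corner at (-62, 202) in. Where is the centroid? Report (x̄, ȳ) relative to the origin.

x̄ = 37.46 in, ȳ = 78.07 in

bottom flange: A = 130 × 22 = 2860.00, centroid at (83.00, 11.00).
web: A = 18 × 180 = 3240.00, centroid at (9.00, 112.00).
top flange: A = 80 × 8 = 640.00, centroid at (-22.00, 206.00).
ΣA = 6740.00 in², ΣAx̄ = 252460.00 in³, ΣAȳ = 526180.00 in³.
x̄ = 252460.00/6740.00 = 37.46 in; ȳ = 526180.00/6740.00 = 78.07 in.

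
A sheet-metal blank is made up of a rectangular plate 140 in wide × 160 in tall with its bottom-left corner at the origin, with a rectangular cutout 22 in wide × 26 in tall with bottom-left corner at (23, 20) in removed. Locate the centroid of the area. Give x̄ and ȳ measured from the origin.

Part | A | x̄ᵢ | ȳᵢ | A·x̄ᵢ | A·ȳᵢ
plate | 22400.00 | 70.00 | 80.00 | 1568000.00 | 1792000.00
hole | -572.00 | 34.00 | 33.00 | -19448.00 | -18876.00
Σ | 21828.00 |  |  | 1548552.00 | 1773124.00
x̄ = 1548552.00 / 21828.00 = 70.94 in
ȳ = 1773124.00 / 21828.00 = 81.23 in

x̄ = 70.94 in, ȳ = 81.23 in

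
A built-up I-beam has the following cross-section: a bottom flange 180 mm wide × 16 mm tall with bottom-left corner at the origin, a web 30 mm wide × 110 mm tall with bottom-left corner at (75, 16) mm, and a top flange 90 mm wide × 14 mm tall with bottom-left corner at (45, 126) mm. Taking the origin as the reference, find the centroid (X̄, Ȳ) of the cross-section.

bottom flange: A = 180 × 16 = 2880.00, centroid at (90.00, 8.00).
web: A = 30 × 110 = 3300.00, centroid at (90.00, 71.00).
top flange: A = 90 × 14 = 1260.00, centroid at (90.00, 133.00).
ΣA = 7440.00 mm², ΣAX̄ = 669600.00 mm³, ΣAȲ = 424920.00 mm³.
X̄ = 669600.00/7440.00 = 90.00 mm; Ȳ = 424920.00/7440.00 = 57.11 mm.

X̄ = 90.00 mm, Ȳ = 57.11 mm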